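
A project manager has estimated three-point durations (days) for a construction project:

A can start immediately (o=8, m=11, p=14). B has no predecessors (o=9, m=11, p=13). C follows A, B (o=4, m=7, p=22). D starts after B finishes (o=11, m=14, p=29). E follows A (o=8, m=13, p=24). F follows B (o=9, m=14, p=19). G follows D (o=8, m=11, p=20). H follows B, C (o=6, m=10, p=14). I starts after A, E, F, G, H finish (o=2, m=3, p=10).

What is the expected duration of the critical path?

43 days

te_A = (8 + 4·11 + 14)/6 = 66/6 = 11
te_B = (9 + 4·11 + 13)/6 = 66/6 = 11
te_C = (4 + 4·7 + 22)/6 = 54/6 = 9
te_D = (11 + 4·14 + 29)/6 = 96/6 = 16
te_E = (8 + 4·13 + 24)/6 = 84/6 = 14
te_F = (9 + 4·14 + 19)/6 = 84/6 = 14
te_G = (8 + 4·11 + 20)/6 = 72/6 = 12
te_H = (6 + 4·10 + 14)/6 = 60/6 = 10
te_I = (2 + 4·3 + 10)/6 = 24/6 = 4

Forward pass:
ES_A = 0; EF_A = 11
ES_B = 0; EF_B = 11
ES_C = max(EF_A=11, EF_B=11) = 11; EF_C = 11+9 = 20
ES_D = 11; EF_D = 11+16 = 27
ES_E = 11; EF_E = 11+14 = 25
ES_F = 11; EF_F = 11+14 = 25
ES_G = 27; EF_G = 27+12 = 39
ES_H = max(EF_B=11, EF_C=20) = 20; EF_H = 20+10 = 30
ES_I = max(EF_A=11, EF_E=25, EF_F=25, EF_G=39, EF_H=30) = 39; EF_I = 39+4 = 43
Expected project duration μ = 43 days. Critical path: B → D → G → I.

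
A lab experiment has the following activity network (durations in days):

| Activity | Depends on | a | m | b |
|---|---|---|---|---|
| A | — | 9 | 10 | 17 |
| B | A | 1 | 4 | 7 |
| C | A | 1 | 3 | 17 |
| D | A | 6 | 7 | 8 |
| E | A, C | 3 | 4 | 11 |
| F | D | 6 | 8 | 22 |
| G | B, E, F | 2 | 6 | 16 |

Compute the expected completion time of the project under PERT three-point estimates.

te_A = (9 + 4·10 + 17)/6 = 66/6 = 11
te_B = (1 + 4·4 + 7)/6 = 24/6 = 4
te_C = (1 + 4·3 + 17)/6 = 30/6 = 5
te_D = (6 + 4·7 + 8)/6 = 42/6 = 7
te_E = (3 + 4·4 + 11)/6 = 30/6 = 5
te_F = (6 + 4·8 + 22)/6 = 60/6 = 10
te_G = (2 + 4·6 + 16)/6 = 42/6 = 7

Forward pass:
ES_A = 0; EF_A = 11
ES_B = 11; EF_B = 11+4 = 15
ES_C = 11; EF_C = 11+5 = 16
ES_D = 11; EF_D = 11+7 = 18
ES_E = max(EF_A=11, EF_C=16) = 16; EF_E = 16+5 = 21
ES_F = 18; EF_F = 18+10 = 28
ES_G = max(EF_B=15, EF_E=21, EF_F=28) = 28; EF_G = 28+7 = 35
Expected project duration μ = 35 days. Critical path: A → D → F → G.

35 days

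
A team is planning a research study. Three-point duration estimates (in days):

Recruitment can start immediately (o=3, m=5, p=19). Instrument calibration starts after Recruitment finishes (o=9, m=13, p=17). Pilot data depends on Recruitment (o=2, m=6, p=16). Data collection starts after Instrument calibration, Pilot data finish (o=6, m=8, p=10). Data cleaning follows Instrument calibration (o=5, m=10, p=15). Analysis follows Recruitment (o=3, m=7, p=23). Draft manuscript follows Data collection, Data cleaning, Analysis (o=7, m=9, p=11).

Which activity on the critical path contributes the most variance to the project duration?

te_Recruitment = (3 + 4·5 + 19)/6 = 42/6 = 7; σ²_Recruitment = ((19−3)/6)² = 7.111
te_Instrument calibration = (9 + 4·13 + 17)/6 = 78/6 = 13; σ²_Instrument calibration = ((17−9)/6)² = 1.778
te_Pilot data = (2 + 4·6 + 16)/6 = 42/6 = 7; σ²_Pilot data = ((16−2)/6)² = 5.444
te_Data collection = (6 + 4·8 + 10)/6 = 48/6 = 8; σ²_Data collection = ((10−6)/6)² = 0.444
te_Data cleaning = (5 + 4·10 + 15)/6 = 60/6 = 10; σ²_Data cleaning = ((15−5)/6)² = 2.778
te_Analysis = (3 + 4·7 + 23)/6 = 54/6 = 9; σ²_Analysis = ((23−3)/6)² = 11.111
te_Draft manuscript = (7 + 4·9 + 11)/6 = 54/6 = 9; σ²_Draft manuscript = ((11−7)/6)² = 0.444

Forward pass:
ES_Recruitment = 0; EF_Recruitment = 7
ES_Instrument calibration = 7; EF_Instrument calibration = 7+13 = 20
ES_Pilot data = 7; EF_Pilot data = 7+7 = 14
ES_Data collection = max(EF_Instrument calibration=20, EF_Pilot data=14) = 20; EF_Data collection = 20+8 = 28
ES_Data cleaning = 20; EF_Data cleaning = 20+10 = 30
ES_Analysis = 7; EF_Analysis = 7+9 = 16
ES_Draft manuscript = max(EF_Data collection=28, EF_Data cleaning=30, EF_Analysis=16) = 30; EF_Draft manuscript = 30+9 = 39
Expected project duration μ = 39 days. Critical path: Recruitment → Instrument calibration → Data cleaning → Draft manuscript.

Variances on critical path: σ²_Recruitment=7.111, σ²_Instrument calibration=1.778, σ²_Data cleaning=2.778, σ²_Draft manuscript=0.444.
Largest is σ²_Recruitment = 7.111.

Recruitment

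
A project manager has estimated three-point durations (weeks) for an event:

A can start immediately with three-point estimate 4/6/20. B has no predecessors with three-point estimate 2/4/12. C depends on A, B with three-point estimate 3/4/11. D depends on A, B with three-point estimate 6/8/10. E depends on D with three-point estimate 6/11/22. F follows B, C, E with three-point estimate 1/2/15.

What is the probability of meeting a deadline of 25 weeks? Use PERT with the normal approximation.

0.059

te_A = (4 + 4·6 + 20)/6 = 48/6 = 8; σ²_A = ((20−4)/6)² = 7.111
te_B = (2 + 4·4 + 12)/6 = 30/6 = 5; σ²_B = ((12−2)/6)² = 2.778
te_C = (3 + 4·4 + 11)/6 = 30/6 = 5; σ²_C = ((11−3)/6)² = 1.778
te_D = (6 + 4·8 + 10)/6 = 48/6 = 8; σ²_D = ((10−6)/6)² = 0.444
te_E = (6 + 4·11 + 22)/6 = 72/6 = 12; σ²_E = ((22−6)/6)² = 7.111
te_F = (1 + 4·2 + 15)/6 = 24/6 = 4; σ²_F = ((15−1)/6)² = 5.444

Forward pass:
ES_A = 0; EF_A = 8
ES_B = 0; EF_B = 5
ES_C = max(EF_A=8, EF_B=5) = 8; EF_C = 8+5 = 13
ES_D = max(EF_A=8, EF_B=5) = 8; EF_D = 8+8 = 16
ES_E = 16; EF_E = 16+12 = 28
ES_F = max(EF_B=5, EF_C=13, EF_E=28) = 28; EF_F = 28+4 = 32
Expected project duration μ = 32 weeks. Critical path: A → D → E → F.

Variance along critical path = 7.111 + 0.444 + 7.111 + 5.444 = 20.111; σ = √20.111 = 4.485 weeks.
Z = (25 − 32) / 4.485 = -1.561
P(T ≤ 25) = Φ(-1.561) ≈ 0.059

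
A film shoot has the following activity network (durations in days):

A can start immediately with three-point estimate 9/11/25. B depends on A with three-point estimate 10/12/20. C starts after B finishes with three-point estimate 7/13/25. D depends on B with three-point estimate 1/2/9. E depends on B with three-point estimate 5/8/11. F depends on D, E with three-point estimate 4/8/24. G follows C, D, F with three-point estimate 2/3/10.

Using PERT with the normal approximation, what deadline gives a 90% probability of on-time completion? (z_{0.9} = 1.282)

te_A = (9 + 4·11 + 25)/6 = 78/6 = 13; σ²_A = ((25−9)/6)² = 7.111
te_B = (10 + 4·12 + 20)/6 = 78/6 = 13; σ²_B = ((20−10)/6)² = 2.778
te_C = (7 + 4·13 + 25)/6 = 84/6 = 14; σ²_C = ((25−7)/6)² = 9.000
te_D = (1 + 4·2 + 9)/6 = 18/6 = 3; σ²_D = ((9−1)/6)² = 1.778
te_E = (5 + 4·8 + 11)/6 = 48/6 = 8; σ²_E = ((11−5)/6)² = 1.000
te_F = (4 + 4·8 + 24)/6 = 60/6 = 10; σ²_F = ((24−4)/6)² = 11.111
te_G = (2 + 4·3 + 10)/6 = 24/6 = 4; σ²_G = ((10−2)/6)² = 1.778

Forward pass:
ES_A = 0; EF_A = 13
ES_B = 13; EF_B = 13+13 = 26
ES_C = 26; EF_C = 26+14 = 40
ES_D = 26; EF_D = 26+3 = 29
ES_E = 26; EF_E = 26+8 = 34
ES_F = max(EF_D=29, EF_E=34) = 34; EF_F = 34+10 = 44
ES_G = max(EF_C=40, EF_D=29, EF_F=44) = 44; EF_G = 44+4 = 48
Expected project duration μ = 48 days. Critical path: A → B → E → F → G.

Variance along critical path = 7.111 + 2.778 + 1.000 + 11.111 + 1.778 = 23.778; σ = 4.876 days.
D = μ + z·σ = 48 + 1.282·4.876 = 54.3 days

54.3 days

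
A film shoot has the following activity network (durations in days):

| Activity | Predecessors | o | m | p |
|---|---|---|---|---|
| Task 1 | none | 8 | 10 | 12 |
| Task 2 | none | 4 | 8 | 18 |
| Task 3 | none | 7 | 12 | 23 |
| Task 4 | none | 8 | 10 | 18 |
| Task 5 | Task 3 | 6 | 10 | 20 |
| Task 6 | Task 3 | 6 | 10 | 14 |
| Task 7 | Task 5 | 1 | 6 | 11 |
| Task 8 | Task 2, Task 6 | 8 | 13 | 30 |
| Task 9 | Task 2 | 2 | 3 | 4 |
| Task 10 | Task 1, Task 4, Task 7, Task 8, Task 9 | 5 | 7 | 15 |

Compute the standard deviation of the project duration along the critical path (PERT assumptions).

5.01 days

te_Task 1 = (8 + 4·10 + 12)/6 = 60/6 = 10; σ²_Task 1 = ((12−8)/6)² = 0.444
te_Task 2 = (4 + 4·8 + 18)/6 = 54/6 = 9; σ²_Task 2 = ((18−4)/6)² = 5.444
te_Task 3 = (7 + 4·12 + 23)/6 = 78/6 = 13; σ²_Task 3 = ((23−7)/6)² = 7.111
te_Task 4 = (8 + 4·10 + 18)/6 = 66/6 = 11; σ²_Task 4 = ((18−8)/6)² = 2.778
te_Task 5 = (6 + 4·10 + 20)/6 = 66/6 = 11; σ²_Task 5 = ((20−6)/6)² = 5.444
te_Task 6 = (6 + 4·10 + 14)/6 = 60/6 = 10; σ²_Task 6 = ((14−6)/6)² = 1.778
te_Task 7 = (1 + 4·6 + 11)/6 = 36/6 = 6; σ²_Task 7 = ((11−1)/6)² = 2.778
te_Task 8 = (8 + 4·13 + 30)/6 = 90/6 = 15; σ²_Task 8 = ((30−8)/6)² = 13.444
te_Task 9 = (2 + 4·3 + 4)/6 = 18/6 = 3; σ²_Task 9 = ((4−2)/6)² = 0.111
te_Task 10 = (5 + 4·7 + 15)/6 = 48/6 = 8; σ²_Task 10 = ((15−5)/6)² = 2.778

Forward pass:
ES_Task 1 = 0; EF_Task 1 = 10
ES_Task 2 = 0; EF_Task 2 = 9
ES_Task 3 = 0; EF_Task 3 = 13
ES_Task 4 = 0; EF_Task 4 = 11
ES_Task 5 = 13; EF_Task 5 = 13+11 = 24
ES_Task 6 = 13; EF_Task 6 = 13+10 = 23
ES_Task 7 = 24; EF_Task 7 = 24+6 = 30
ES_Task 8 = max(EF_Task 2=9, EF_Task 6=23) = 23; EF_Task 8 = 23+15 = 38
ES_Task 9 = 9; EF_Task 9 = 9+3 = 12
ES_Task 10 = max(EF_Task 1=10, EF_Task 4=11, EF_Task 7=30, EF_Task 8=38, EF_Task 9=12) = 38; EF_Task 10 = 38+8 = 46
Expected project duration μ = 46 days. Critical path: Task 3 → Task 6 → Task 8 → Task 10.

Variance along critical path = 7.111 + 1.778 + 13.444 + 2.778 = 25.111
σ = √25.111 = 5.011 days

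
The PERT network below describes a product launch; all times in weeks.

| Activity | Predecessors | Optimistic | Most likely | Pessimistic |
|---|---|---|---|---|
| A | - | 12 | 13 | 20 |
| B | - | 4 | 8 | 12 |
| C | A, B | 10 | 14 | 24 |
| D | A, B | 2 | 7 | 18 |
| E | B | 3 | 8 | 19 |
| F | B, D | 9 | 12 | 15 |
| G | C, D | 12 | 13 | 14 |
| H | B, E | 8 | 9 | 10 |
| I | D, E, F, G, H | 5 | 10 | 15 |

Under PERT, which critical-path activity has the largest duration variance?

te_A = (12 + 4·13 + 20)/6 = 84/6 = 14; σ²_A = ((20−12)/6)² = 1.778
te_B = (4 + 4·8 + 12)/6 = 48/6 = 8; σ²_B = ((12−4)/6)² = 1.778
te_C = (10 + 4·14 + 24)/6 = 90/6 = 15; σ²_C = ((24−10)/6)² = 5.444
te_D = (2 + 4·7 + 18)/6 = 48/6 = 8; σ²_D = ((18−2)/6)² = 7.111
te_E = (3 + 4·8 + 19)/6 = 54/6 = 9; σ²_E = ((19−3)/6)² = 7.111
te_F = (9 + 4·12 + 15)/6 = 72/6 = 12; σ²_F = ((15−9)/6)² = 1.000
te_G = (12 + 4·13 + 14)/6 = 78/6 = 13; σ²_G = ((14−12)/6)² = 0.111
te_H = (8 + 4·9 + 10)/6 = 54/6 = 9; σ²_H = ((10−8)/6)² = 0.111
te_I = (5 + 4·10 + 15)/6 = 60/6 = 10; σ²_I = ((15−5)/6)² = 2.778

Forward pass:
ES_A = 0; EF_A = 14
ES_B = 0; EF_B = 8
ES_C = max(EF_A=14, EF_B=8) = 14; EF_C = 14+15 = 29
ES_D = max(EF_A=14, EF_B=8) = 14; EF_D = 14+8 = 22
ES_E = 8; EF_E = 8+9 = 17
ES_F = max(EF_B=8, EF_D=22) = 22; EF_F = 22+12 = 34
ES_G = max(EF_C=29, EF_D=22) = 29; EF_G = 29+13 = 42
ES_H = max(EF_B=8, EF_E=17) = 17; EF_H = 17+9 = 26
ES_I = max(EF_D=22, EF_E=17, EF_F=34, EF_G=42, EF_H=26) = 42; EF_I = 42+10 = 52
Expected project duration μ = 52 weeks. Critical path: A → C → G → I.

Variances on critical path: σ²_A=1.778, σ²_C=5.444, σ²_G=0.111, σ²_I=2.778.
Largest is σ²_C = 5.444.

C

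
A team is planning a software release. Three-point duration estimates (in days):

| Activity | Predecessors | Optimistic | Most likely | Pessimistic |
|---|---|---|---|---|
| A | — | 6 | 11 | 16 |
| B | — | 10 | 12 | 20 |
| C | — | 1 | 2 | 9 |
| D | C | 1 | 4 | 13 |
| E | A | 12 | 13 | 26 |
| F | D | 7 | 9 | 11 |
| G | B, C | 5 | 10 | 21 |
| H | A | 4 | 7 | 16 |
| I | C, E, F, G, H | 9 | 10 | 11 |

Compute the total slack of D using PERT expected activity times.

te_A = (6 + 4·11 + 16)/6 = 66/6 = 11
te_B = (10 + 4·12 + 20)/6 = 78/6 = 13
te_C = (1 + 4·2 + 9)/6 = 18/6 = 3
te_D = (1 + 4·4 + 13)/6 = 30/6 = 5
te_E = (12 + 4·13 + 26)/6 = 90/6 = 15
te_F = (7 + 4·9 + 11)/6 = 54/6 = 9
te_G = (5 + 4·10 + 21)/6 = 66/6 = 11
te_H = (4 + 4·7 + 16)/6 = 48/6 = 8
te_I = (9 + 4·10 + 11)/6 = 60/6 = 10

Forward pass:
ES_A = 0; EF_A = 11
ES_B = 0; EF_B = 13
ES_C = 0; EF_C = 3
ES_D = 3; EF_D = 3+5 = 8
ES_E = 11; EF_E = 11+15 = 26
ES_F = 8; EF_F = 8+9 = 17
ES_G = max(EF_B=13, EF_C=3) = 13; EF_G = 13+11 = 24
ES_H = 11; EF_H = 11+8 = 19
ES_I = max(EF_C=3, EF_E=26, EF_F=17, EF_G=24, EF_H=19) = 26; EF_I = 26+10 = 36
Expected project duration μ = 36 days. Critical path: A → E → I.

Backward pass:
LF_I = 36; LS_I = 36−10 = 26
LF_H = LS_I = 26; LS_H = 26−8 = 18
LF_G = LS_I = 26; LS_G = 26−11 = 15
LF_F = LS_I = 26; LS_F = 26−9 = 17
LF_E = LS_I = 26; LS_E = 26−15 = 11
LF_D = LS_F = 17; LS_D = 17−5 = 12
LF_C = min(LS_D=12, LS_G=15, LS_I=26) = 12; LS_C = 12−3 = 9
LF_B = LS_G = 15; LS_B = 15−13 = 2
LF_A = min(LS_E=11, LS_H=18) = 11; LS_A = 11−11 = 0
Slack_D = LS_D − ES_D = 12 − 3 = 9

9 days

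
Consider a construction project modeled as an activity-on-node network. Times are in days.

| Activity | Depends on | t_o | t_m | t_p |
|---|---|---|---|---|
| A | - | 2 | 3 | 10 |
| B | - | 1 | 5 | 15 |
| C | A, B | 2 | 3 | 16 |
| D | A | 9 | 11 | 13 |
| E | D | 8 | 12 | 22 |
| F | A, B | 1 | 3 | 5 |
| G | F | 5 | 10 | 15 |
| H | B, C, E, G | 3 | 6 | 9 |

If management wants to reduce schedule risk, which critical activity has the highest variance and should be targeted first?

te_A = (2 + 4·3 + 10)/6 = 24/6 = 4; σ²_A = ((10−2)/6)² = 1.778
te_B = (1 + 4·5 + 15)/6 = 36/6 = 6; σ²_B = ((15−1)/6)² = 5.444
te_C = (2 + 4·3 + 16)/6 = 30/6 = 5; σ²_C = ((16−2)/6)² = 5.444
te_D = (9 + 4·11 + 13)/6 = 66/6 = 11; σ²_D = ((13−9)/6)² = 0.444
te_E = (8 + 4·12 + 22)/6 = 78/6 = 13; σ²_E = ((22−8)/6)² = 5.444
te_F = (1 + 4·3 + 5)/6 = 18/6 = 3; σ²_F = ((5−1)/6)² = 0.444
te_G = (5 + 4·10 + 15)/6 = 60/6 = 10; σ²_G = ((15−5)/6)² = 2.778
te_H = (3 + 4·6 + 9)/6 = 36/6 = 6; σ²_H = ((9−3)/6)² = 1.000

Forward pass:
ES_A = 0; EF_A = 4
ES_B = 0; EF_B = 6
ES_C = max(EF_A=4, EF_B=6) = 6; EF_C = 6+5 = 11
ES_D = 4; EF_D = 4+11 = 15
ES_E = 15; EF_E = 15+13 = 28
ES_F = max(EF_A=4, EF_B=6) = 6; EF_F = 6+3 = 9
ES_G = 9; EF_G = 9+10 = 19
ES_H = max(EF_B=6, EF_C=11, EF_E=28, EF_G=19) = 28; EF_H = 28+6 = 34
Expected project duration μ = 34 days. Critical path: A → D → E → H.

Variances on critical path: σ²_A=1.778, σ²_D=0.444, σ²_E=5.444, σ²_H=1.000.
Largest is σ²_E = 5.444.

E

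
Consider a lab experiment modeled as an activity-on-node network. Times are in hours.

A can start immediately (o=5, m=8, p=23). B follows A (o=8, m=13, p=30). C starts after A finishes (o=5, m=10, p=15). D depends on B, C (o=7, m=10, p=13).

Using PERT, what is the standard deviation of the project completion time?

4.84 hours

te_A = (5 + 4·8 + 23)/6 = 60/6 = 10; σ²_A = ((23−5)/6)² = 9.000
te_B = (8 + 4·13 + 30)/6 = 90/6 = 15; σ²_B = ((30−8)/6)² = 13.444
te_C = (5 + 4·10 + 15)/6 = 60/6 = 10; σ²_C = ((15−5)/6)² = 2.778
te_D = (7 + 4·10 + 13)/6 = 60/6 = 10; σ²_D = ((13−7)/6)² = 1.000

Forward pass:
ES_A = 0; EF_A = 10
ES_B = 10; EF_B = 10+15 = 25
ES_C = 10; EF_C = 10+10 = 20
ES_D = max(EF_B=25, EF_C=20) = 25; EF_D = 25+10 = 35
Expected project duration μ = 35 hours. Critical path: A → B → D.

Variance along critical path = 9.000 + 13.444 + 1.000 = 23.444
σ = √23.444 = 4.842 hours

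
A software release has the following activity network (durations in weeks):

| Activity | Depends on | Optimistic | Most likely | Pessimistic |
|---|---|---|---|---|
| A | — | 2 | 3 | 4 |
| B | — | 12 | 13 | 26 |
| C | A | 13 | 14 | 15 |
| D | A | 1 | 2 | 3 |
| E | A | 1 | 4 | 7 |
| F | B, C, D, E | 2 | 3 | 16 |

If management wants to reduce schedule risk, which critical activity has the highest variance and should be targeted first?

F

te_A = (2 + 4·3 + 4)/6 = 18/6 = 3; σ²_A = ((4−2)/6)² = 0.111
te_B = (12 + 4·13 + 26)/6 = 90/6 = 15; σ²_B = ((26−12)/6)² = 5.444
te_C = (13 + 4·14 + 15)/6 = 84/6 = 14; σ²_C = ((15−13)/6)² = 0.111
te_D = (1 + 4·2 + 3)/6 = 12/6 = 2; σ²_D = ((3−1)/6)² = 0.111
te_E = (1 + 4·4 + 7)/6 = 24/6 = 4; σ²_E = ((7−1)/6)² = 1.000
te_F = (2 + 4·3 + 16)/6 = 30/6 = 5; σ²_F = ((16−2)/6)² = 5.444

Forward pass:
ES_A = 0; EF_A = 3
ES_B = 0; EF_B = 15
ES_C = 3; EF_C = 3+14 = 17
ES_D = 3; EF_D = 3+2 = 5
ES_E = 3; EF_E = 3+4 = 7
ES_F = max(EF_B=15, EF_C=17, EF_D=5, EF_E=7) = 17; EF_F = 17+5 = 22
Expected project duration μ = 22 weeks. Critical path: A → C → F.

Variances on critical path: σ²_A=0.111, σ²_C=0.111, σ²_F=5.444.
Largest is σ²_F = 5.444.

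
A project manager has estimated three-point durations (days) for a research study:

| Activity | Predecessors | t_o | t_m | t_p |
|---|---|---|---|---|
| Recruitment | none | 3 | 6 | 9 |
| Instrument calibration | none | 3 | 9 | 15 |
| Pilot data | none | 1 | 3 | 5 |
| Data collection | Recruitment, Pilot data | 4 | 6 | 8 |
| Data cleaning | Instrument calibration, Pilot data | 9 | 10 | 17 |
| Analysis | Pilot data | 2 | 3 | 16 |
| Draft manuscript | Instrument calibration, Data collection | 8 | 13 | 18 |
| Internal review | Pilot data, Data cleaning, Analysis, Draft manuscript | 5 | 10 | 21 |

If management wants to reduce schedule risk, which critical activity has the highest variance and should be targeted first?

Internal review

te_Recruitment = (3 + 4·6 + 9)/6 = 36/6 = 6; σ²_Recruitment = ((9−3)/6)² = 1.000
te_Instrument calibration = (3 + 4·9 + 15)/6 = 54/6 = 9; σ²_Instrument calibration = ((15−3)/6)² = 4.000
te_Pilot data = (1 + 4·3 + 5)/6 = 18/6 = 3; σ²_Pilot data = ((5−1)/6)² = 0.444
te_Data collection = (4 + 4·6 + 8)/6 = 36/6 = 6; σ²_Data collection = ((8−4)/6)² = 0.444
te_Data cleaning = (9 + 4·10 + 17)/6 = 66/6 = 11; σ²_Data cleaning = ((17−9)/6)² = 1.778
te_Analysis = (2 + 4·3 + 16)/6 = 30/6 = 5; σ²_Analysis = ((16−2)/6)² = 5.444
te_Draft manuscript = (8 + 4·13 + 18)/6 = 78/6 = 13; σ²_Draft manuscript = ((18−8)/6)² = 2.778
te_Internal review = (5 + 4·10 + 21)/6 = 66/6 = 11; σ²_Internal review = ((21−5)/6)² = 7.111

Forward pass:
ES_Recruitment = 0; EF_Recruitment = 6
ES_Instrument calibration = 0; EF_Instrument calibration = 9
ES_Pilot data = 0; EF_Pilot data = 3
ES_Data collection = max(EF_Recruitment=6, EF_Pilot data=3) = 6; EF_Data collection = 6+6 = 12
ES_Data cleaning = max(EF_Instrument calibration=9, EF_Pilot data=3) = 9; EF_Data cleaning = 9+11 = 20
ES_Analysis = 3; EF_Analysis = 3+5 = 8
ES_Draft manuscript = max(EF_Instrument calibration=9, EF_Data collection=12) = 12; EF_Draft manuscript = 12+13 = 25
ES_Internal review = max(EF_Pilot data=3, EF_Data cleaning=20, EF_Analysis=8, EF_Draft manuscript=25) = 25; EF_Internal review = 25+11 = 36
Expected project duration μ = 36 days. Critical path: Recruitment → Data collection → Draft manuscript → Internal review.

Variances on critical path: σ²_Recruitment=1.000, σ²_Data collection=0.444, σ²_Draft manuscript=2.778, σ²_Internal review=7.111.
Largest is σ²_Internal review = 7.111.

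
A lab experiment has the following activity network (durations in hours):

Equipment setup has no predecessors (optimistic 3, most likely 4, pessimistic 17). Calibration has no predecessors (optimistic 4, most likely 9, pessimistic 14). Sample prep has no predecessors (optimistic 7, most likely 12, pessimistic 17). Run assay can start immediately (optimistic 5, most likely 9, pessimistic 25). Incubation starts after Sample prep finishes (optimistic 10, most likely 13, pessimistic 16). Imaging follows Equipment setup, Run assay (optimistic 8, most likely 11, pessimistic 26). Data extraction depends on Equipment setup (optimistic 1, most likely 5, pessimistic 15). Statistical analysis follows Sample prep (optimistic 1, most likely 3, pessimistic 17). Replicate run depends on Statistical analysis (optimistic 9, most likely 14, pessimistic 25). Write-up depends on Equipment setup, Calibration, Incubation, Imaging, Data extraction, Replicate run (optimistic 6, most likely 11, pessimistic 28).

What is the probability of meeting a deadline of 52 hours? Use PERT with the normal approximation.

0.898

te_Equipment setup = (3 + 4·4 + 17)/6 = 36/6 = 6; σ²_Equipment setup = ((17−3)/6)² = 5.444
te_Calibration = (4 + 4·9 + 14)/6 = 54/6 = 9; σ²_Calibration = ((14−4)/6)² = 2.778
te_Sample prep = (7 + 4·12 + 17)/6 = 72/6 = 12; σ²_Sample prep = ((17−7)/6)² = 2.778
te_Run assay = (5 + 4·9 + 25)/6 = 66/6 = 11; σ²_Run assay = ((25−5)/6)² = 11.111
te_Incubation = (10 + 4·13 + 16)/6 = 78/6 = 13; σ²_Incubation = ((16−10)/6)² = 1.000
te_Imaging = (8 + 4·11 + 26)/6 = 78/6 = 13; σ²_Imaging = ((26−8)/6)² = 9.000
te_Data extraction = (1 + 4·5 + 15)/6 = 36/6 = 6; σ²_Data extraction = ((15−1)/6)² = 5.444
te_Statistical analysis = (1 + 4·3 + 17)/6 = 30/6 = 5; σ²_Statistical analysis = ((17−1)/6)² = 7.111
te_Replicate run = (9 + 4·14 + 25)/6 = 90/6 = 15; σ²_Replicate run = ((25−9)/6)² = 7.111
te_Write-up = (6 + 4·11 + 28)/6 = 78/6 = 13; σ²_Write-up = ((28−6)/6)² = 13.444

Forward pass:
ES_Equipment setup = 0; EF_Equipment setup = 6
ES_Calibration = 0; EF_Calibration = 9
ES_Sample prep = 0; EF_Sample prep = 12
ES_Run assay = 0; EF_Run assay = 11
ES_Incubation = 12; EF_Incubation = 12+13 = 25
ES_Imaging = max(EF_Equipment setup=6, EF_Run assay=11) = 11; EF_Imaging = 11+13 = 24
ES_Data extraction = 6; EF_Data extraction = 6+6 = 12
ES_Statistical analysis = 12; EF_Statistical analysis = 12+5 = 17
ES_Replicate run = 17; EF_Replicate run = 17+15 = 32
ES_Write-up = max(EF_Equipment setup=6, EF_Calibration=9, EF_Incubation=25, EF_Imaging=24, EF_Data extraction=12, EF_Replicate run=32) = 32; EF_Write-up = 32+13 = 45
Expected project duration μ = 45 hours. Critical path: Sample prep → Statistical analysis → Replicate run → Write-up.

Variance along critical path = 2.778 + 7.111 + 7.111 + 13.444 = 30.444; σ = √30.444 = 5.518 hours.
Z = (52 − 45) / 5.518 = 1.269
P(T ≤ 52) = Φ(1.269) ≈ 0.898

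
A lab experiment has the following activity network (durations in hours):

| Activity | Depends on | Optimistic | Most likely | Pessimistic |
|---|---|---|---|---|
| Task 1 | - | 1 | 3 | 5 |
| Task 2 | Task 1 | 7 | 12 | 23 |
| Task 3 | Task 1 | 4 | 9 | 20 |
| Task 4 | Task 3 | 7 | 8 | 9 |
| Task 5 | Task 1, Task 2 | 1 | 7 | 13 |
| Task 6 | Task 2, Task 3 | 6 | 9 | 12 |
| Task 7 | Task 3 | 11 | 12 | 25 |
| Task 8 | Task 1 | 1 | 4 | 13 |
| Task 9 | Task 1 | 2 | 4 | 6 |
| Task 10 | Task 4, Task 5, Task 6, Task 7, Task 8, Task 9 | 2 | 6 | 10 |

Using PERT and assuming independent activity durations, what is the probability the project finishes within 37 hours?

te_Task 1 = (1 + 4·3 + 5)/6 = 18/6 = 3; σ²_Task 1 = ((5−1)/6)² = 0.444
te_Task 2 = (7 + 4·12 + 23)/6 = 78/6 = 13; σ²_Task 2 = ((23−7)/6)² = 7.111
te_Task 3 = (4 + 4·9 + 20)/6 = 60/6 = 10; σ²_Task 3 = ((20−4)/6)² = 7.111
te_Task 4 = (7 + 4·8 + 9)/6 = 48/6 = 8; σ²_Task 4 = ((9−7)/6)² = 0.111
te_Task 5 = (1 + 4·7 + 13)/6 = 42/6 = 7; σ²_Task 5 = ((13−1)/6)² = 4.000
te_Task 6 = (6 + 4·9 + 12)/6 = 54/6 = 9; σ²_Task 6 = ((12−6)/6)² = 1.000
te_Task 7 = (11 + 4·12 + 25)/6 = 84/6 = 14; σ²_Task 7 = ((25−11)/6)² = 5.444
te_Task 8 = (1 + 4·4 + 13)/6 = 30/6 = 5; σ²_Task 8 = ((13−1)/6)² = 4.000
te_Task 9 = (2 + 4·4 + 6)/6 = 24/6 = 4; σ²_Task 9 = ((6−2)/6)² = 0.444
te_Task 10 = (2 + 4·6 + 10)/6 = 36/6 = 6; σ²_Task 10 = ((10−2)/6)² = 1.778

Forward pass:
ES_Task 1 = 0; EF_Task 1 = 3
ES_Task 2 = 3; EF_Task 2 = 3+13 = 16
ES_Task 3 = 3; EF_Task 3 = 3+10 = 13
ES_Task 4 = 13; EF_Task 4 = 13+8 = 21
ES_Task 5 = max(EF_Task 1=3, EF_Task 2=16) = 16; EF_Task 5 = 16+7 = 23
ES_Task 6 = max(EF_Task 2=16, EF_Task 3=13) = 16; EF_Task 6 = 16+9 = 25
ES_Task 7 = 13; EF_Task 7 = 13+14 = 27
ES_Task 8 = 3; EF_Task 8 = 3+5 = 8
ES_Task 9 = 3; EF_Task 9 = 3+4 = 7
ES_Task 10 = max(EF_Task 4=21, EF_Task 5=23, EF_Task 6=25, EF_Task 7=27, EF_Task 8=8, EF_Task 9=7) = 27; EF_Task 10 = 27+6 = 33
Expected project duration μ = 33 hours. Critical path: Task 1 → Task 3 → Task 7 → Task 10.

Variance along critical path = 0.444 + 7.111 + 5.444 + 1.778 = 14.778; σ = √14.778 = 3.844 hours.
Z = (37 − 33) / 3.844 = 1.041
P(T ≤ 37) = Φ(1.041) ≈ 0.851

0.851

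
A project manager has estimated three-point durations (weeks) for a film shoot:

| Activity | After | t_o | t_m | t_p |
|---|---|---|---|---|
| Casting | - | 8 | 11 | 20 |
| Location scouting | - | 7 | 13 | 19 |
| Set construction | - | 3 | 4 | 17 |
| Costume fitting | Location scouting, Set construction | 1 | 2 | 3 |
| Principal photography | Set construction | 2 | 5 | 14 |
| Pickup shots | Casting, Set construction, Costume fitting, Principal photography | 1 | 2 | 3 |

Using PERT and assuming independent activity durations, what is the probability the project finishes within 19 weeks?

te_Casting = (8 + 4·11 + 20)/6 = 72/6 = 12; σ²_Casting = ((20−8)/6)² = 4.000
te_Location scouting = (7 + 4·13 + 19)/6 = 78/6 = 13; σ²_Location scouting = ((19−7)/6)² = 4.000
te_Set construction = (3 + 4·4 + 17)/6 = 36/6 = 6; σ²_Set construction = ((17−3)/6)² = 5.444
te_Costume fitting = (1 + 4·2 + 3)/6 = 12/6 = 2; σ²_Costume fitting = ((3−1)/6)² = 0.111
te_Principal photography = (2 + 4·5 + 14)/6 = 36/6 = 6; σ²_Principal photography = ((14−2)/6)² = 4.000
te_Pickup shots = (1 + 4·2 + 3)/6 = 12/6 = 2; σ²_Pickup shots = ((3−1)/6)² = 0.111

Forward pass:
ES_Casting = 0; EF_Casting = 12
ES_Location scouting = 0; EF_Location scouting = 13
ES_Set construction = 0; EF_Set construction = 6
ES_Costume fitting = max(EF_Location scouting=13, EF_Set construction=6) = 13; EF_Costume fitting = 13+2 = 15
ES_Principal photography = 6; EF_Principal photography = 6+6 = 12
ES_Pickup shots = max(EF_Casting=12, EF_Set construction=6, EF_Costume fitting=15, EF_Principal photography=12) = 15; EF_Pickup shots = 15+2 = 17
Expected project duration μ = 17 weeks. Critical path: Location scouting → Costume fitting → Pickup shots.

Variance along critical path = 4.000 + 0.111 + 0.111 = 4.222; σ = √4.222 = 2.055 weeks.
Z = (19 − 17) / 2.055 = 0.973
P(T ≤ 19) = Φ(0.973) ≈ 0.835

0.835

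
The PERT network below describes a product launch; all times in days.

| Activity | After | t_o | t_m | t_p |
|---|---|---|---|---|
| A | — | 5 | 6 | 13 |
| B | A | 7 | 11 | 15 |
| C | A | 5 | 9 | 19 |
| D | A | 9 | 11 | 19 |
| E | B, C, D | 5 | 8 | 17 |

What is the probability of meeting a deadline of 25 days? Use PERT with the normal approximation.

0.153

te_A = (5 + 4·6 + 13)/6 = 42/6 = 7; σ²_A = ((13−5)/6)² = 1.778
te_B = (7 + 4·11 + 15)/6 = 66/6 = 11; σ²_B = ((15−7)/6)² = 1.778
te_C = (5 + 4·9 + 19)/6 = 60/6 = 10; σ²_C = ((19−5)/6)² = 5.444
te_D = (9 + 4·11 + 19)/6 = 72/6 = 12; σ²_D = ((19−9)/6)² = 2.778
te_E = (5 + 4·8 + 17)/6 = 54/6 = 9; σ²_E = ((17−5)/6)² = 4.000

Forward pass:
ES_A = 0; EF_A = 7
ES_B = 7; EF_B = 7+11 = 18
ES_C = 7; EF_C = 7+10 = 17
ES_D = 7; EF_D = 7+12 = 19
ES_E = max(EF_B=18, EF_C=17, EF_D=19) = 19; EF_E = 19+9 = 28
Expected project duration μ = 28 days. Critical path: A → D → E.

Variance along critical path = 1.778 + 2.778 + 4.000 = 8.556; σ = √8.556 = 2.925 days.
Z = (25 − 28) / 2.925 = -1.026
P(T ≤ 25) = Φ(-1.026) ≈ 0.153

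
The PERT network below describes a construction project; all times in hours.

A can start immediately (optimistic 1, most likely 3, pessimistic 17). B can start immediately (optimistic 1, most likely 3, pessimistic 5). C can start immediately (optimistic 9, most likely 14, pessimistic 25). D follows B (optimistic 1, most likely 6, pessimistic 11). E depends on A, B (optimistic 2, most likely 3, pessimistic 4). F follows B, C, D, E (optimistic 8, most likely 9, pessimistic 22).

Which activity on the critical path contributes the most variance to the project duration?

te_A = (1 + 4·3 + 17)/6 = 30/6 = 5; σ²_A = ((17−1)/6)² = 7.111
te_B = (1 + 4·3 + 5)/6 = 18/6 = 3; σ²_B = ((5−1)/6)² = 0.444
te_C = (9 + 4·14 + 25)/6 = 90/6 = 15; σ²_C = ((25−9)/6)² = 7.111
te_D = (1 + 4·6 + 11)/6 = 36/6 = 6; σ²_D = ((11−1)/6)² = 2.778
te_E = (2 + 4·3 + 4)/6 = 18/6 = 3; σ²_E = ((4−2)/6)² = 0.111
te_F = (8 + 4·9 + 22)/6 = 66/6 = 11; σ²_F = ((22−8)/6)² = 5.444

Forward pass:
ES_A = 0; EF_A = 5
ES_B = 0; EF_B = 3
ES_C = 0; EF_C = 15
ES_D = 3; EF_D = 3+6 = 9
ES_E = max(EF_A=5, EF_B=3) = 5; EF_E = 5+3 = 8
ES_F = max(EF_B=3, EF_C=15, EF_D=9, EF_E=8) = 15; EF_F = 15+11 = 26
Expected project duration μ = 26 hours. Critical path: C → F.

Variances on critical path: σ²_C=7.111, σ²_F=5.444.
Largest is σ²_C = 7.111.

C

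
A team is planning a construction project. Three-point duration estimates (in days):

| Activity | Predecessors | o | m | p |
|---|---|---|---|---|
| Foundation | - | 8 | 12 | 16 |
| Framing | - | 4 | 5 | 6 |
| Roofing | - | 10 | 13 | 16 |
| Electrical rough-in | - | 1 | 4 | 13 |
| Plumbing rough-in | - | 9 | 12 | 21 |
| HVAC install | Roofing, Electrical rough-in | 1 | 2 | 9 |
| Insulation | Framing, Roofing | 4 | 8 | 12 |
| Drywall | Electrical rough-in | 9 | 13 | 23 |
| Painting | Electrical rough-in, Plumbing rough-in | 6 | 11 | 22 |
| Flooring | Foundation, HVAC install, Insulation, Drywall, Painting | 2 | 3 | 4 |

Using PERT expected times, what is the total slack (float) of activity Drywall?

6 days

te_Foundation = (8 + 4·12 + 16)/6 = 72/6 = 12
te_Framing = (4 + 4·5 + 6)/6 = 30/6 = 5
te_Roofing = (10 + 4·13 + 16)/6 = 78/6 = 13
te_Electrical rough-in = (1 + 4·4 + 13)/6 = 30/6 = 5
te_Plumbing rough-in = (9 + 4·12 + 21)/6 = 78/6 = 13
te_HVAC install = (1 + 4·2 + 9)/6 = 18/6 = 3
te_Insulation = (4 + 4·8 + 12)/6 = 48/6 = 8
te_Drywall = (9 + 4·13 + 23)/6 = 84/6 = 14
te_Painting = (6 + 4·11 + 22)/6 = 72/6 = 12
te_Flooring = (2 + 4·3 + 4)/6 = 18/6 = 3

Forward pass:
ES_Foundation = 0; EF_Foundation = 12
ES_Framing = 0; EF_Framing = 5
ES_Roofing = 0; EF_Roofing = 13
ES_Electrical rough-in = 0; EF_Electrical rough-in = 5
ES_Plumbing rough-in = 0; EF_Plumbing rough-in = 13
ES_HVAC install = max(EF_Roofing=13, EF_Electrical rough-in=5) = 13; EF_HVAC install = 13+3 = 16
ES_Insulation = max(EF_Framing=5, EF_Roofing=13) = 13; EF_Insulation = 13+8 = 21
ES_Drywall = 5; EF_Drywall = 5+14 = 19
ES_Painting = max(EF_Electrical rough-in=5, EF_Plumbing rough-in=13) = 13; EF_Painting = 13+12 = 25
ES_Flooring = max(EF_Foundation=12, EF_HVAC install=16, EF_Insulation=21, EF_Drywall=19, EF_Painting=25) = 25; EF_Flooring = 25+3 = 28
Expected project duration μ = 28 days. Critical path: Plumbing rough-in → Painting → Flooring.

Backward pass:
LF_Flooring = 28; LS_Flooring = 28−3 = 25
LF_Painting = LS_Flooring = 25; LS_Painting = 25−12 = 13
LF_Drywall = LS_Flooring = 25; LS_Drywall = 25−14 = 11
LF_Insulation = LS_Flooring = 25; LS_Insulation = 25−8 = 17
LF_HVAC install = LS_Flooring = 25; LS_HVAC install = 25−3 = 22
LF_Plumbing rough-in = LS_Painting = 13; LS_Plumbing rough-in = 13−13 = 0
LF_Electrical rough-in = min(LS_HVAC install=22, LS_Drywall=11, LS_Painting=13) = 11; LS_Electrical rough-in = 11−5 = 6
LF_Roofing = min(LS_HVAC install=22, LS_Insulation=17) = 17; LS_Roofing = 17−13 = 4
LF_Framing = LS_Insulation = 17; LS_Framing = 17−5 = 12
LF_Foundation = LS_Flooring = 25; LS_Foundation = 25−12 = 13
Slack_Drywall = LS_Drywall − ES_Drywall = 11 − 5 = 6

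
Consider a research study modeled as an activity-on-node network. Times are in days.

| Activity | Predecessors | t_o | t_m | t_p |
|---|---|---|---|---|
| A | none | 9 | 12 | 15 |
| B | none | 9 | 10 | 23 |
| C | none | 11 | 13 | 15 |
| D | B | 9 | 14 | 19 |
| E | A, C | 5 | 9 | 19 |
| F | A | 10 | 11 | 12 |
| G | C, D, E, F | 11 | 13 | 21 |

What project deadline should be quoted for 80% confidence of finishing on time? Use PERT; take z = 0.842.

te_A = (9 + 4·12 + 15)/6 = 72/6 = 12; σ²_A = ((15−9)/6)² = 1.000
te_B = (9 + 4·10 + 23)/6 = 72/6 = 12; σ²_B = ((23−9)/6)² = 5.444
te_C = (11 + 4·13 + 15)/6 = 78/6 = 13; σ²_C = ((15−11)/6)² = 0.444
te_D = (9 + 4·14 + 19)/6 = 84/6 = 14; σ²_D = ((19−9)/6)² = 2.778
te_E = (5 + 4·9 + 19)/6 = 60/6 = 10; σ²_E = ((19−5)/6)² = 5.444
te_F = (10 + 4·11 + 12)/6 = 66/6 = 11; σ²_F = ((12−10)/6)² = 0.111
te_G = (11 + 4·13 + 21)/6 = 84/6 = 14; σ²_G = ((21−11)/6)² = 2.778

Forward pass:
ES_A = 0; EF_A = 12
ES_B = 0; EF_B = 12
ES_C = 0; EF_C = 13
ES_D = 12; EF_D = 12+14 = 26
ES_E = max(EF_A=12, EF_C=13) = 13; EF_E = 13+10 = 23
ES_F = 12; EF_F = 12+11 = 23
ES_G = max(EF_C=13, EF_D=26, EF_E=23, EF_F=23) = 26; EF_G = 26+14 = 40
Expected project duration μ = 40 days. Critical path: B → D → G.

Variance along critical path = 5.444 + 2.778 + 2.778 = 11.000; σ = 3.317 days.
D = μ + z·σ = 40 + 0.842·3.317 = 42.8 days

42.8 days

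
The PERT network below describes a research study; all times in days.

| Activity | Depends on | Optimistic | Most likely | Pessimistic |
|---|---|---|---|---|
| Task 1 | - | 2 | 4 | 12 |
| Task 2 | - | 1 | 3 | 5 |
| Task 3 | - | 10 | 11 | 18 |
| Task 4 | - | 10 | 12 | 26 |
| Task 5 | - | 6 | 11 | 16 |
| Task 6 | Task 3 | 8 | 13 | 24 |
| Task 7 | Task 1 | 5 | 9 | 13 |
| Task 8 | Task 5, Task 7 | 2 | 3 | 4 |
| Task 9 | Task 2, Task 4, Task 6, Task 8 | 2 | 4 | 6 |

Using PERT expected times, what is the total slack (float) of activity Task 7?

te_Task 1 = (2 + 4·4 + 12)/6 = 30/6 = 5
te_Task 2 = (1 + 4·3 + 5)/6 = 18/6 = 3
te_Task 3 = (10 + 4·11 + 18)/6 = 72/6 = 12
te_Task 4 = (10 + 4·12 + 26)/6 = 84/6 = 14
te_Task 5 = (6 + 4·11 + 16)/6 = 66/6 = 11
te_Task 6 = (8 + 4·13 + 24)/6 = 84/6 = 14
te_Task 7 = (5 + 4·9 + 13)/6 = 54/6 = 9
te_Task 8 = (2 + 4·3 + 4)/6 = 18/6 = 3
te_Task 9 = (2 + 4·4 + 6)/6 = 24/6 = 4

Forward pass:
ES_Task 1 = 0; EF_Task 1 = 5
ES_Task 2 = 0; EF_Task 2 = 3
ES_Task 3 = 0; EF_Task 3 = 12
ES_Task 4 = 0; EF_Task 4 = 14
ES_Task 5 = 0; EF_Task 5 = 11
ES_Task 6 = 12; EF_Task 6 = 12+14 = 26
ES_Task 7 = 5; EF_Task 7 = 5+9 = 14
ES_Task 8 = max(EF_Task 5=11, EF_Task 7=14) = 14; EF_Task 8 = 14+3 = 17
ES_Task 9 = max(EF_Task 2=3, EF_Task 4=14, EF_Task 6=26, EF_Task 8=17) = 26; EF_Task 9 = 26+4 = 30
Expected project duration μ = 30 days. Critical path: Task 3 → Task 6 → Task 9.

Backward pass:
LF_Task 9 = 30; LS_Task 9 = 30−4 = 26
LF_Task 8 = LS_Task 9 = 26; LS_Task 8 = 26−3 = 23
LF_Task 7 = LS_Task 8 = 23; LS_Task 7 = 23−9 = 14
LF_Task 6 = LS_Task 9 = 26; LS_Task 6 = 26−14 = 12
LF_Task 5 = LS_Task 8 = 23; LS_Task 5 = 23−11 = 12
LF_Task 4 = LS_Task 9 = 26; LS_Task 4 = 26−14 = 12
LF_Task 3 = LS_Task 6 = 12; LS_Task 3 = 12−12 = 0
LF_Task 2 = LS_Task 9 = 26; LS_Task 2 = 26−3 = 23
LF_Task 1 = LS_Task 7 = 14; LS_Task 1 = 14−5 = 9
Slack_Task 7 = LS_Task 7 − ES_Task 7 = 14 − 5 = 9

9 days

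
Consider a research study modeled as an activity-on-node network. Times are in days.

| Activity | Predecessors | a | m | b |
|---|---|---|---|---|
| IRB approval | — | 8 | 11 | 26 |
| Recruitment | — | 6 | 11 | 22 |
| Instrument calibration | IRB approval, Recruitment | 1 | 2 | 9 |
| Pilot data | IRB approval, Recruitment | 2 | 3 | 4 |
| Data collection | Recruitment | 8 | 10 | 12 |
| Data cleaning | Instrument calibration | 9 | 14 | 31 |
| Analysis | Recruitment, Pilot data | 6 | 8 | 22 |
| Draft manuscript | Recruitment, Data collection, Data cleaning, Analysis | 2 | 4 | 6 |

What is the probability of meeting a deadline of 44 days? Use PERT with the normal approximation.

te_IRB approval = (8 + 4·11 + 26)/6 = 78/6 = 13; σ²_IRB approval = ((26−8)/6)² = 9.000
te_Recruitment = (6 + 4·11 + 22)/6 = 72/6 = 12; σ²_Recruitment = ((22−6)/6)² = 7.111
te_Instrument calibration = (1 + 4·2 + 9)/6 = 18/6 = 3; σ²_Instrument calibration = ((9−1)/6)² = 1.778
te_Pilot data = (2 + 4·3 + 4)/6 = 18/6 = 3; σ²_Pilot data = ((4−2)/6)² = 0.111
te_Data collection = (8 + 4·10 + 12)/6 = 60/6 = 10; σ²_Data collection = ((12−8)/6)² = 0.444
te_Data cleaning = (9 + 4·14 + 31)/6 = 96/6 = 16; σ²_Data cleaning = ((31−9)/6)² = 13.444
te_Analysis = (6 + 4·8 + 22)/6 = 60/6 = 10; σ²_Analysis = ((22−6)/6)² = 7.111
te_Draft manuscript = (2 + 4·4 + 6)/6 = 24/6 = 4; σ²_Draft manuscript = ((6−2)/6)² = 0.444

Forward pass:
ES_IRB approval = 0; EF_IRB approval = 13
ES_Recruitment = 0; EF_Recruitment = 12
ES_Instrument calibration = max(EF_IRB approval=13, EF_Recruitment=12) = 13; EF_Instrument calibration = 13+3 = 16
ES_Pilot data = max(EF_IRB approval=13, EF_Recruitment=12) = 13; EF_Pilot data = 13+3 = 16
ES_Data collection = 12; EF_Data collection = 12+10 = 22
ES_Data cleaning = 16; EF_Data cleaning = 16+16 = 32
ES_Analysis = max(EF_Recruitment=12, EF_Pilot data=16) = 16; EF_Analysis = 16+10 = 26
ES_Draft manuscript = max(EF_Recruitment=12, EF_Data collection=22, EF_Data cleaning=32, EF_Analysis=26) = 32; EF_Draft manuscript = 32+4 = 36
Expected project duration μ = 36 days. Critical path: IRB approval → Instrument calibration → Data cleaning → Draft manuscript.

Variance along critical path = 9.000 + 1.778 + 13.444 + 0.444 = 24.667; σ = √24.667 = 4.967 days.
Z = (44 − 36) / 4.967 = 1.611
P(T ≤ 44) = Φ(1.611) ≈ 0.946

0.946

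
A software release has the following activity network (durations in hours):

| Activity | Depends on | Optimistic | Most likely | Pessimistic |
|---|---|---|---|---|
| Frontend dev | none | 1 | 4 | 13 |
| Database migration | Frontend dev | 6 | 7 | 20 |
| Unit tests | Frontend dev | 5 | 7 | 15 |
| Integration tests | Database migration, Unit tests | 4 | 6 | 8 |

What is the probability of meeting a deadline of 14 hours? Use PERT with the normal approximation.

0.028

te_Frontend dev = (1 + 4·4 + 13)/6 = 30/6 = 5; σ²_Frontend dev = ((13−1)/6)² = 4.000
te_Database migration = (6 + 4·7 + 20)/6 = 54/6 = 9; σ²_Database migration = ((20−6)/6)² = 5.444
te_Unit tests = (5 + 4·7 + 15)/6 = 48/6 = 8; σ²_Unit tests = ((15−5)/6)² = 2.778
te_Integration tests = (4 + 4·6 + 8)/6 = 36/6 = 6; σ²_Integration tests = ((8−4)/6)² = 0.444

Forward pass:
ES_Frontend dev = 0; EF_Frontend dev = 5
ES_Database migration = 5; EF_Database migration = 5+9 = 14
ES_Unit tests = 5; EF_Unit tests = 5+8 = 13
ES_Integration tests = max(EF_Database migration=14, EF_Unit tests=13) = 14; EF_Integration tests = 14+6 = 20
Expected project duration μ = 20 hours. Critical path: Frontend dev → Database migration → Integration tests.

Variance along critical path = 4.000 + 5.444 + 0.444 = 9.889; σ = √9.889 = 3.145 hours.
Z = (14 − 20) / 3.145 = -1.908
P(T ≤ 14) = Φ(-1.908) ≈ 0.028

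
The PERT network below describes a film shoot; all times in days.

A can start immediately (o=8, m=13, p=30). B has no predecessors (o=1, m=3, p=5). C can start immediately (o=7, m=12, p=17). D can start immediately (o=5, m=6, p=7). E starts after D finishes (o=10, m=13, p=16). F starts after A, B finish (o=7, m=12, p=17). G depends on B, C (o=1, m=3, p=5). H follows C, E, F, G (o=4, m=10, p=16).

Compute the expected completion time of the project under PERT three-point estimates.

37 days

te_A = (8 + 4·13 + 30)/6 = 90/6 = 15
te_B = (1 + 4·3 + 5)/6 = 18/6 = 3
te_C = (7 + 4·12 + 17)/6 = 72/6 = 12
te_D = (5 + 4·6 + 7)/6 = 36/6 = 6
te_E = (10 + 4·13 + 16)/6 = 78/6 = 13
te_F = (7 + 4·12 + 17)/6 = 72/6 = 12
te_G = (1 + 4·3 + 5)/6 = 18/6 = 3
te_H = (4 + 4·10 + 16)/6 = 60/6 = 10

Forward pass:
ES_A = 0; EF_A = 15
ES_B = 0; EF_B = 3
ES_C = 0; EF_C = 12
ES_D = 0; EF_D = 6
ES_E = 6; EF_E = 6+13 = 19
ES_F = max(EF_A=15, EF_B=3) = 15; EF_F = 15+12 = 27
ES_G = max(EF_B=3, EF_C=12) = 12; EF_G = 12+3 = 15
ES_H = max(EF_C=12, EF_E=19, EF_F=27, EF_G=15) = 27; EF_H = 27+10 = 37
Expected project duration μ = 37 days. Critical path: A → F → H.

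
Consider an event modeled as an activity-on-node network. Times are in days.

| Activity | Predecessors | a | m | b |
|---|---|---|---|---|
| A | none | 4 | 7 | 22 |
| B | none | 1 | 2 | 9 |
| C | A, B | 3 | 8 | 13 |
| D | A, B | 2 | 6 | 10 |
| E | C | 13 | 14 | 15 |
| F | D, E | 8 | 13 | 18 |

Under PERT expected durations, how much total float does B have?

6 days

te_A = (4 + 4·7 + 22)/6 = 54/6 = 9
te_B = (1 + 4·2 + 9)/6 = 18/6 = 3
te_C = (3 + 4·8 + 13)/6 = 48/6 = 8
te_D = (2 + 4·6 + 10)/6 = 36/6 = 6
te_E = (13 + 4·14 + 15)/6 = 84/6 = 14
te_F = (8 + 4·13 + 18)/6 = 78/6 = 13

Forward pass:
ES_A = 0; EF_A = 9
ES_B = 0; EF_B = 3
ES_C = max(EF_A=9, EF_B=3) = 9; EF_C = 9+8 = 17
ES_D = max(EF_A=9, EF_B=3) = 9; EF_D = 9+6 = 15
ES_E = 17; EF_E = 17+14 = 31
ES_F = max(EF_D=15, EF_E=31) = 31; EF_F = 31+13 = 44
Expected project duration μ = 44 days. Critical path: A → C → E → F.

Backward pass:
LF_F = 44; LS_F = 44−13 = 31
LF_E = LS_F = 31; LS_E = 31−14 = 17
LF_D = LS_F = 31; LS_D = 31−6 = 25
LF_C = LS_E = 17; LS_C = 17−8 = 9
LF_B = min(LS_C=9, LS_D=25) = 9; LS_B = 9−3 = 6
LF_A = min(LS_C=9, LS_D=25) = 9; LS_A = 9−9 = 0
Slack_B = LS_B − ES_B = 6 − 0 = 6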